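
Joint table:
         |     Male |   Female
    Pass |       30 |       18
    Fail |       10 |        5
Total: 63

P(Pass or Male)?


P(Pass∨Male) = P(Pass) + P(Male) - P(Pass∧Male)
= (48 + 40 - 30)/63 = 58/63

P = 58/63 ≈ 92.06%


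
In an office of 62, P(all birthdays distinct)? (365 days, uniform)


P(all different) = Π(365-i)/365 for i=0..61
= (365/365)×(364/365)×...×(304/365)
= 0.004090

P ≈ 0.0041 ≈ 0.41%


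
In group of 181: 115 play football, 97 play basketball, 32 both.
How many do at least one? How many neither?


|A∪B| = 115+97-32 = 180
Neither = 181-180 = 1

At least one: 180; Neither: 1


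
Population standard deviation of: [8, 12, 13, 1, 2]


Mean = 36/5
  (8-36/5)²=16/25
  (12-36/5)²=576/25
  (13-36/5)²=841/25
  (1-36/5)²=961/25
  (2-36/5)²=676/25
Σ(x-μ)² = 614/5
σ² = (614/5)/5 = 614/25

σ = √(614/25) ≈ 4.9558


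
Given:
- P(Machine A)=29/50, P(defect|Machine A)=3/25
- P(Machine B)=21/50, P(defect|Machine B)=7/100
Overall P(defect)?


P(B) = Σ P(B|Aᵢ)×P(Aᵢ)
  3/25×29/50 = 87/1250
  7/100×21/50 = 147/5000
Sum = 99/1000

P(defect) = 99/1000 ≈ 9.90%


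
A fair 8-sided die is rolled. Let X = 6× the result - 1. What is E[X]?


E[die] = (1+8)/2 = 9/2
E[X] = 6×9/2 - 1 = 26

E[X] = 26


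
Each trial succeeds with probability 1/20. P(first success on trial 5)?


Geometric: P(X=5) = (1-p)^(k-1)×p = (19/20)^4×1/20 = 130321/3200000

P(X=5) = 130321/3200000 ≈ 4.07%


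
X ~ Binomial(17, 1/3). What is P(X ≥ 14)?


P(X ≥ 14) = Σ P(X=i) for i=14..17
P(X=14) = 5440/129140163
P(X=15) = 544/129140163
P(X=16) = 34/129140163
P(X=17) = 1/129140163
Sum = 6019/129140163

P(X ≥ 14) = 6019/129140163 ≈ 0.00%


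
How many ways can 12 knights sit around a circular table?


Circular arrangements of 12 distinct objects: fix one position to break rotational symmetry.
(n-1)! = 11! = 39916800

39916800


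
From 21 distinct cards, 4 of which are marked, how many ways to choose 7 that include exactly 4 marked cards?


Choose 4 of the 4 marked cards and 3 of the other 17 cards:
C(4,4)×C(17,3) = 1×680 = 680

680


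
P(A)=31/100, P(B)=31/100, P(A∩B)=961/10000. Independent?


P(A)×P(B) = 961/10000
P(A∩B) = 961/10000
Equal ✓ → Independent

Yes, independent


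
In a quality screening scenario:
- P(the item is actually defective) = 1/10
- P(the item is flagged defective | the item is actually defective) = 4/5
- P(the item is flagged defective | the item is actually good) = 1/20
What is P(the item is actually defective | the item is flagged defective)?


Using Bayes' theorem:
P(A|B) = P(B|A)·P(A) / P(B)

P(the item is flagged defective) = 4/5 × 1/10 + 1/20 × 9/10
= 2/25 + 9/200 = 1/8

P(the item is actually defective|the item is flagged defective) = (2/25) / (1/8) = 16/25

P(the item is actually defective|the item is flagged defective) = 16/25 ≈ 64.00%


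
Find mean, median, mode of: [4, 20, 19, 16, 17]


Sorted: [4, 16, 17, 19, 20]
Mean = 76/5
Median = 17
Freq: {4: 1, 20: 1, 19: 1, 16: 1, 17: 1}
Mode: No mode

Mean=76/5, Median=17, Mode=No mode


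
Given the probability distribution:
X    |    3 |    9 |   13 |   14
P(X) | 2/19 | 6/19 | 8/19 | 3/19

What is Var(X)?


E[X] = 206/19
E[X²] = 2444/19
Var(X) = E[X²] - (E[X])² = 2444/19 - 42436/361 = 4000/361

Var(X) = 4000/361 ≈ 11.0803


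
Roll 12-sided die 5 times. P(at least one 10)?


P(no 10)^5 = (11/12)^5 = 161051/248832
P(≥1) = 1 - 161051/248832 = 87781/248832

P = 87781/248832 ≈ 35.28%


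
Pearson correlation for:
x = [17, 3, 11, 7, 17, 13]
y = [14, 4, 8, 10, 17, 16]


n=6, Σx=68, Σy=69, Σxy=905, Σx²=926, Σy²=921
r = (6×905 - 68×69)/√((6×926 - 68²)(6×921 - 69²))
= 738/√(932×765) = 738/√712980 ≈ 738/844.3814 ≈ 0.8740

r ≈ 0.8740


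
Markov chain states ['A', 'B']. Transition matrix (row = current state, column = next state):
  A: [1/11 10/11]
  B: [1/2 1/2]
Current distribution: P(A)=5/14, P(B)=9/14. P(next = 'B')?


P(next=B) = Σᵢ P(now=i)×P(i→B)
= 5/14×10/11 + 9/14×1/2
= 25/77 + 9/28 = 199/308

P = 199/308 ≈ 0.6461


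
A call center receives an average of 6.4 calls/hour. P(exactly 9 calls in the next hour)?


Poisson(λ=6.4): P(X=9) = e^(-λ)×λ^k/k!
= e^(-6.4) × 6.4^9 / 9!
≈ 0.001661557273 × 18014398.5095 / 362880 ≈ 0.082484

P(X=9) ≈ 0.082484 ≈ 8.25%


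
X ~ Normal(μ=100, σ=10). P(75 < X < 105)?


z₁=(75-100)/10=-2.5, z₂=(105-100)/10=0.5
P = Φ(0.5) - Φ(-2.5) = 0.691462 - 0.006210 = 0.685252 ≈ 0.6853

P(75 < X < 105) ≈ 0.6853


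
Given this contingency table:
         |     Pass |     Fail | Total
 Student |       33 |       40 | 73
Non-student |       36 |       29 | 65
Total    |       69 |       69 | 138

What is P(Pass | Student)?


P(Pass | Student) = 33/(33+40) = 33/73

P(Pass|Student) = 33/73 ≈ 45.21%


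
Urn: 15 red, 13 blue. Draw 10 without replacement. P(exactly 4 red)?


Hypergeometric: C(15,4)×C(13,6)/C(28,10)
= 1365×1716/13123110 = 78/437

P(X=4) = 78/437 ≈ 17.85%


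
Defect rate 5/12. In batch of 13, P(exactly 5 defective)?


Binomial: P(X=5) = C(13,5)×p^5×(1-p)^8
= 1287 × 3125/248832 × 5764801/429981696 = 2576145446875/11888133931008

P(X=5) = 2576145446875/11888133931008 ≈ 21.67%


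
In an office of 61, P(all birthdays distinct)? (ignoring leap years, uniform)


P(all different) = Π(365-i)/365 for i=0..60
= (365/365)×(364/365)×...×(305/365)
= 0.004911

P ≈ 0.0049 ≈ 0.49%


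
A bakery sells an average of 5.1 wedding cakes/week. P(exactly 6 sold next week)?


Poisson(λ=5.1): P(X=6) = e^(-λ)×λ^k/k!
= e^(-5.1) × 5.1^6 / 6!
≈ 0.006096746566 × 17596.287801 / 720 ≈ 0.149000

P(X=6) ≈ 0.149000 ≈ 14.90%


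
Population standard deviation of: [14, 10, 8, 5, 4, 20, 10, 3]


Mean = 74/8 = 37/4
  (14-37/4)²=361/16
  (10-37/4)²=9/16
  (8-37/4)²=25/16
  (5-37/4)²=289/16
  (4-37/4)²=441/16
  (20-37/4)²=1849/16
  (10-37/4)²=9/16
  (3-37/4)²=625/16
Σ(x-μ)² = 451/2
σ² = (451/2)/8 = 451/16

σ = √(451/16) ≈ 5.3092


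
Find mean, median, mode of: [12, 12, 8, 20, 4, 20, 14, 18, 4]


Sorted: [4, 4, 8, 12, 12, 14, 18, 20, 20]
Mean = 112/9
Median = 12
Freq: {12: 2, 8: 1, 20: 2, 4: 2, 14: 1, 18: 1}
Mode: [4, 12, 20]

Mean=112/9, Median=12, Mode=[4, 12, 20]


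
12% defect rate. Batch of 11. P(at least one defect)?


P(all good) = (22/25)^11 = 584318301411328/2384185791015625
P(≥1 defect) = 1799867489604297/2384185791015625

P = 1799867489604297/2384185791015625 ≈ 75.49%


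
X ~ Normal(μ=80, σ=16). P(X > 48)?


z = (48-80)/16 = -2.0
P(X > 48) = 1 - P(Z ≤ -2.0) = 1 - 0.0228 = 0.9772

P(X > 48) ≈ 0.9772


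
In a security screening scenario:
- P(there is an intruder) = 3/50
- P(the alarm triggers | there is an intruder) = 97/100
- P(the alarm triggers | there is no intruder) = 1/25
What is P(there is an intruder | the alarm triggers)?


Using Bayes' theorem:
P(A|B) = P(B|A)·P(A) / P(B)

P(the alarm triggers) = 97/100 × 3/50 + 1/25 × 47/50
= 291/5000 + 47/1250 = 479/5000

P(there is an intruder|the alarm triggers) = (291/5000) / (479/5000) = 291/479

P(there is an intruder|the alarm triggers) = 291/479 ≈ 60.75%


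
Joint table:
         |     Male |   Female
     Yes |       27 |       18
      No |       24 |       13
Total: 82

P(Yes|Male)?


P(Yes|Male) = 27/(27+24) = 27/51 = 9/17

P = 9/17 ≈ 52.94%


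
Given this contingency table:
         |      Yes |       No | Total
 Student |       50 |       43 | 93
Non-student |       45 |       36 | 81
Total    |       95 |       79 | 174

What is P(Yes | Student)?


P(Yes | Student) = 50/(50+43) = 50/93

P(Yes|Student) = 50/93 ≈ 53.76%


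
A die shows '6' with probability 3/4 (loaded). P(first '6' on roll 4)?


Geometric: P(X=4) = (1-p)^(k-1)×p = (1/4)^3×3/4 = 3/256

P(X=4) = 3/256 ≈ 1.17%


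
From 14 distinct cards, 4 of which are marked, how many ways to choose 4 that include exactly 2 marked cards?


Choose 2 of the 4 marked cards and 2 of the other 10 cards:
C(4,2)×C(10,2) = 6×45 = 270

270


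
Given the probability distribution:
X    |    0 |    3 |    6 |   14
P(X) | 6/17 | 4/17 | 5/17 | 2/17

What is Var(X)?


E[X] = 70/17
E[X²] = 608/17
Var(X) = E[X²] - (E[X])² = 608/17 - 4900/289 = 5436/289

Var(X) = 5436/289 ≈ 18.8097


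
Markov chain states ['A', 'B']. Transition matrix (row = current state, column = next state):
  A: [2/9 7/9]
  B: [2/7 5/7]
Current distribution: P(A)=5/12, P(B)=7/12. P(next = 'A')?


P(next=A) = Σᵢ P(now=i)×P(i→A)
= 5/12×2/9 + 7/12×2/7
= 5/54 + 1/6 = 7/27

P = 7/27 ≈ 0.2593


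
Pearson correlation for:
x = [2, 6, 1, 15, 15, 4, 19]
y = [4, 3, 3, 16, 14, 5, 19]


n=7, Σx=62, Σy=64, Σxy=860, Σx²=868, Σy²=872
r = (7×860 - 62×64)/√((7×868 - 62²)(7×872 - 64²))
= 2052/√(2232×2008) = 2052/√4481856 ≈ 2052/2117.0394 ≈ 0.9693

r ≈ 0.9693


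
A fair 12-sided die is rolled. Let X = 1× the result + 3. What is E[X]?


E[die] = (1+12)/2 = 13/2
E[X] = 1×13/2 + 3 = 19/2

E[X] = 19/2


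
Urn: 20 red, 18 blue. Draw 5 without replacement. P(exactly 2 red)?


Hypergeometric: C(20,2)×C(18,3)/C(38,5)
= 190×816/501942 = 80/259

P(X=2) = 80/259 ≈ 30.89%


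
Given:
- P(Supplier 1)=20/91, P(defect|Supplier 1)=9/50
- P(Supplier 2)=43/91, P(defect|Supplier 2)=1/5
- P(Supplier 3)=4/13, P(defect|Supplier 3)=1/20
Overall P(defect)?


P(B) = Σ P(B|Aᵢ)×P(Aᵢ)
  9/50×20/91 = 18/455
  1/5×43/91 = 43/455
  1/20×4/13 = 1/65
Sum = 68/455

P(defect) = 68/455 ≈ 14.95%


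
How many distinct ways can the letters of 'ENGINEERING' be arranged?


Letters: 11, freq: {'E': 3, 'N': 3, 'G': 2, 'I': 2, 'R': 1}
11!/(3!×3!×2!×2!×1!) = 39916800/144 = 277200

277200


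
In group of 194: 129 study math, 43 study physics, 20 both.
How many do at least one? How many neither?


|A∪B| = 129+43-20 = 152
Neither = 194-152 = 42

At least one: 152; Neither: 42


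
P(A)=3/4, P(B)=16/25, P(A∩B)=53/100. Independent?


P(A)×P(B) = 12/25
P(A∩B) = 53/100
Not equal → NOT independent

No, not independent


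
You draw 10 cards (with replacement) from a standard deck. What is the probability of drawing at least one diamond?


P(not a diamond) = 39/52 = 3/4
P(none in 10 draws) = (3/4)^10 = 59049/1048576
P(≥1 diamond) = 1 - 59049/1048576 = 989527/1048576

P = 989527/1048576 ≈ 94.37%


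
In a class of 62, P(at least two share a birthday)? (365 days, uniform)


P(all different) = Π(365-i)/365 for i=0..61
= 0.004090
P(match) = 1 - 0.004090 = 0.995910

P ≈ 0.9959 ≈ 99.59%


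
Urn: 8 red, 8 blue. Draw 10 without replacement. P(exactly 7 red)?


Hypergeometric: C(8,7)×C(8,3)/C(16,10)
= 8×56/8008 = 8/143

P(X=7) = 8/143 ≈ 5.59%


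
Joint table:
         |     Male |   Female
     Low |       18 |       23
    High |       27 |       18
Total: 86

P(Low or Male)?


P(Low∨Male) = P(Low) + P(Male) - P(Low∧Male)
= (41 + 45 - 18)/86 = 68/86 = 34/43

P = 34/43 ≈ 79.07%


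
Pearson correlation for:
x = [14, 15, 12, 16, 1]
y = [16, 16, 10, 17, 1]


n=5, Σx=58, Σy=60, Σxy=857, Σx²=822, Σy²=902
r = (5×857 - 58×60)/√((5×822 - 58²)(5×902 - 60²))
= 805/√(746×910) = 805/√678860 ≈ 805/823.9296 ≈ 0.9770

r ≈ 0.9770


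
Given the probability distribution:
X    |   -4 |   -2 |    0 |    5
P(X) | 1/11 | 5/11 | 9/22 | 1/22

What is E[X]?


E[X] = Σ x·P(X=x)
= (-4)×(1/11) + (-2)×(5/11) + (0)×(9/22) + (5)×(1/22)
= -23/22

E[X] = -23/22


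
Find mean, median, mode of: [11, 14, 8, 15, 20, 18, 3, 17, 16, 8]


Sorted: [3, 8, 8, 11, 14, 15, 16, 17, 18, 20]
Mean = 130/10 = 13
Median = 29/2
Freq: {11: 1, 14: 1, 8: 2, 15: 1, 20: 1, 18: 1, 3: 1, 17: 1, 16: 1}
Mode: [8]

Mean=13, Median=29/2, Mode=8


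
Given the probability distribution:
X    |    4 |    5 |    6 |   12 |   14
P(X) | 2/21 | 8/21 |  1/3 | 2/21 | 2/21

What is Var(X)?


E[X] = 142/21
E[X²] = 388/7
Var(X) = E[X²] - (E[X])² = 388/7 - 20164/441 = 4280/441

Var(X) = 4280/441 ≈ 9.7052


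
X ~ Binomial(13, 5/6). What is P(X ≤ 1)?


P(X ≤ 1) = Σ P(X=i) for i=0..1
P(X=0) = 1/13060694016
P(X=1) = 65/13060694016
Sum = 11/2176782336

P(X ≤ 1) = 11/2176782336 ≈ 0.00%


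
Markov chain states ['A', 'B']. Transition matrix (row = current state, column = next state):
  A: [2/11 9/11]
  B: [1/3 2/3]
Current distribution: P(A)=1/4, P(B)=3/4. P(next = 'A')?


P(next=A) = Σᵢ P(now=i)×P(i→A)
= 1/4×2/11 + 3/4×1/3
= 1/22 + 1/4 = 13/44

P = 13/44 ≈ 0.2955


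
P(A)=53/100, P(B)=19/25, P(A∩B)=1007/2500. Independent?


P(A)×P(B) = 1007/2500
P(A∩B) = 1007/2500
Equal ✓ → Independent

Yes, independent


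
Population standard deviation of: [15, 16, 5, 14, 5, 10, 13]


Mean = 78/7
  (15-78/7)²=729/49
  (16-78/7)²=1156/49
  (5-78/7)²=1849/49
  (14-78/7)²=400/49
  (5-78/7)²=1849/49
  (10-78/7)²=64/49
  (13-78/7)²=169/49
Σ(x-μ)² = 888/7
σ² = (888/7)/7 = 888/49

σ = √(888/49) ≈ 4.2570


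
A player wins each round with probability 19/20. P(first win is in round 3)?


Geometric: P(X=3) = (1-p)^(k-1)×p = (1/20)^2×19/20 = 19/8000

P(X=3) = 19/8000 ≈ 0.24%


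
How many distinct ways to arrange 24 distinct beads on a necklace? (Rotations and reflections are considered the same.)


Free circular arrangements: rotations and reflections both identified.
(n-1)!/2 = 23!/2 = 25852016738884976640000/2 = 12926008369442488320000

12926008369442488320000


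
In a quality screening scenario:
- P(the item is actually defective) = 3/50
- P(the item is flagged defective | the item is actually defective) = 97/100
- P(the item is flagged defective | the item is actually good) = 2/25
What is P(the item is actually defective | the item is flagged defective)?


Using Bayes' theorem:
P(A|B) = P(B|A)·P(A) / P(B)

P(the item is flagged defective) = 97/100 × 3/50 + 2/25 × 47/50
= 291/5000 + 47/625 = 667/5000

P(the item is actually defective|the item is flagged defective) = (291/5000) / (667/5000) = 291/667

P(the item is actually defective|the item is flagged defective) = 291/667 ≈ 43.63%


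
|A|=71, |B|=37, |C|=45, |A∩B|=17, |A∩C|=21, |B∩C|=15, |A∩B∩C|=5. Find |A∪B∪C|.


|A∪B∪C| = 71+37+45-17-21-15+5 = 105

|A∪B∪C| = 105


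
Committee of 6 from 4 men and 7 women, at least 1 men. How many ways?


Count by #men:
  1M,5W: C(4,1)×C(7,5)=84
  2M,4W: C(4,2)×C(7,4)=210
  3M,3W: C(4,3)×C(7,3)=140
  4M,2W: C(4,4)×C(7,2)=21
Total = 455

455


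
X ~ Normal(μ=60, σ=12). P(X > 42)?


z = (42-60)/12 = -1.5
P(X > 42) = 1 - P(Z ≤ -1.5) = 1 - 0.0668 = 0.9332

P(X > 42) ≈ 0.9332


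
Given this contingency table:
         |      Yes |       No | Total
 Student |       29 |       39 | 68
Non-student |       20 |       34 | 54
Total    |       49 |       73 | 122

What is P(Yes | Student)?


P(Yes | Student) = 29/(29+39) = 29/68

P(Yes|Student) = 29/68 ≈ 42.65%


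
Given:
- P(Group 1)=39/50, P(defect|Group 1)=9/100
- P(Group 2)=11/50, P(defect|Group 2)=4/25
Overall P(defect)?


P(B) = Σ P(B|Aᵢ)×P(Aᵢ)
  9/100×39/50 = 351/5000
  4/25×11/50 = 22/625
Sum = 527/5000

P(defect) = 527/5000 ≈ 10.54%


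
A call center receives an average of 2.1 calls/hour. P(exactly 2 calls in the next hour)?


Poisson(λ=2.1): P(X=2) = e^(-λ)×λ^k/k!
= e^(-2.1) × 2.1^2 / 2!
≈ 0.1224564283 × 4.41 / 2 ≈ 0.270016

P(X=2) ≈ 0.270016 ≈ 27.00%


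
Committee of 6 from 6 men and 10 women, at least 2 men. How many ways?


Count by #men:
  2M,4W: C(6,2)×C(10,4)=3150
  3M,3W: C(6,3)×C(10,3)=2400
  4M,2W: C(6,4)×C(10,2)=675
  5M,1W: C(6,5)×C(10,1)=60
  6M,0W: C(6,6)×C(10,0)=1
Total = 6286

6286


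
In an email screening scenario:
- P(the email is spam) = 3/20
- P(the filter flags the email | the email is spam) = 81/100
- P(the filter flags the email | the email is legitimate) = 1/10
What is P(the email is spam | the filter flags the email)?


Using Bayes' theorem:
P(A|B) = P(B|A)·P(A) / P(B)

P(the filter flags the email) = 81/100 × 3/20 + 1/10 × 17/20
= 243/2000 + 17/200 = 413/2000

P(the email is spam|the filter flags the email) = (243/2000) / (413/2000) = 243/413

P(the email is spam|the filter flags the email) = 243/413 ≈ 58.84%


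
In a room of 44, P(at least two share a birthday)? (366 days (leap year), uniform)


P(all different) = Π(366-i)/366 for i=0..43
= 0.067633
P(match) = 1 - 0.067633 = 0.932367

P ≈ 0.9324 ≈ 93.24%


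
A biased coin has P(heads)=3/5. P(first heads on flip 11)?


Geometric: P(X=11) = (1-p)^(k-1)×p = (2/5)^10×3/5 = 3072/48828125

P(X=11) = 3072/48828125 ≈ 0.01%


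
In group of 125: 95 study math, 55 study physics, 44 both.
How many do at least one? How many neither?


|A∪B| = 95+55-44 = 106
Neither = 125-106 = 19

At least one: 106; Neither: 19


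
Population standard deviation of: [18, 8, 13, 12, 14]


Mean = 65/5 = 13
  (18-13)²=25
  (8-13)²=25
  (13-13)²=0
  (12-13)²=1
  (14-13)²=1
Σ(x-μ)² = 52
σ² = 52/5

σ = √(52/5) ≈ 3.2249


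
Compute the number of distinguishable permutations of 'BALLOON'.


Letters: 7, freq: {'B': 1, 'A': 1, 'L': 2, 'O': 2, 'N': 1}
7!/(1!×1!×2!×2!×1!) = 5040/4 = 1260

1260


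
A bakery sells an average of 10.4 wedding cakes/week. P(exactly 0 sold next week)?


Poisson(λ=10.4): P(X=0) = e^(-λ)×λ^k/k!
= e^(-10.4) × 10.4^0 / 0!
≈ 3.043248301e-05 × 1 / 1 ≈ 0.000030

P(X=0) ≈ 0.000030 ≈ 0.00%


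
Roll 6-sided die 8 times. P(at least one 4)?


P(no 4)^8 = (5/6)^8 = 390625/1679616
P(≥1) = 1 - 390625/1679616 = 1288991/1679616

P = 1288991/1679616 ≈ 76.74%


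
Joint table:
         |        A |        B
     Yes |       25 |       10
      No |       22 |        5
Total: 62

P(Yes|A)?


P(Yes|A) = 25/(25+22) = 25/47

P = 25/47 ≈ 53.19%


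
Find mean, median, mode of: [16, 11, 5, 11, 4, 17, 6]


Sorted: [4, 5, 6, 11, 11, 16, 17]
Mean = 70/7 = 10
Median = 11
Freq: {16: 1, 11: 2, 5: 1, 4: 1, 17: 1, 6: 1}
Mode: [11]

Mean=10, Median=11, Mode=11


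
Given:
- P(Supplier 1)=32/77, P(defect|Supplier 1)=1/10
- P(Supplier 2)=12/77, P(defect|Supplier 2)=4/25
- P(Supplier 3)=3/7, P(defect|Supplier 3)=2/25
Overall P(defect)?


P(B) = Σ P(B|Aᵢ)×P(Aᵢ)
  1/10×32/77 = 16/385
  4/25×12/77 = 48/1925
  2/25×3/7 = 6/175
Sum = 194/1925

P(defect) = 194/1925 ≈ 10.08%


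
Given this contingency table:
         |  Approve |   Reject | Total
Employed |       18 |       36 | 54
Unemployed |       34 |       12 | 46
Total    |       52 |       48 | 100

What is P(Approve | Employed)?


P(Approve | Employed) = 18/(18+36) = 18/54 = 1/3

P(Approve|Employed) = 1/3 ≈ 33.33%


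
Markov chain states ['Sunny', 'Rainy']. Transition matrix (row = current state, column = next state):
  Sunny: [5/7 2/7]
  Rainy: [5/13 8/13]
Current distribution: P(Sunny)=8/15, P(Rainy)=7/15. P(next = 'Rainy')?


P(next=Rainy) = Σᵢ P(now=i)×P(i→Rainy)
= 8/15×2/7 + 7/15×8/13
= 16/105 + 56/195 = 40/91

P = 40/91 ≈ 0.4396


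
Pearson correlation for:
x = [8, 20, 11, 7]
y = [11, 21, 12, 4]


n=4, Σx=46, Σy=48, Σxy=668, Σx²=634, Σy²=722
r = (4×668 - 46×48)/√((4×634 - 46²)(4×722 - 48²))
= 464/√(420×584) = 464/√245280 ≈ 464/495.2575 ≈ 0.9369

r ≈ 0.9369


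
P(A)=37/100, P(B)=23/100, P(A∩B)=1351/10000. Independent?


P(A)×P(B) = 851/10000
P(A∩B) = 1351/10000
Not equal → NOT independent

No, not independent


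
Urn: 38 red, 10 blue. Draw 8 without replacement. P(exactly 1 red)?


Hypergeometric: C(38,1)×C(10,7)/C(48,8)
= 38×120/377348994 = 760/62891499

P(X=1) = 760/62891499 ≈ 0.00%


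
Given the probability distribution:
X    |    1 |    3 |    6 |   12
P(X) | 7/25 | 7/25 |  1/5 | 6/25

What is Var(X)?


E[X] = 26/5
E[X²] = 1114/25
Var(X) = E[X²] - (E[X])² = 1114/25 - 676/25 = 438/25

Var(X) = 438/25 ≈ 17.5200


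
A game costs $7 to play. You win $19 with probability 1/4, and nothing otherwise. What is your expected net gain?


E[gain] = (19-7)×1/4 + (-7)×3/4
= 3 - 21/4 = -9/4

Expected net gain = $-9/4 ≈ $-2.25


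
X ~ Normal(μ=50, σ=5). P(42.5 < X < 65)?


z₁=(42.5-50)/5=-1.5, z₂=(65-50)/5=3.0
P = Φ(3.0) - Φ(-1.5) = 0.998650 - 0.066807 = 0.931843 ≈ 0.9318

P(42.5 < X < 65) ≈ 0.9318


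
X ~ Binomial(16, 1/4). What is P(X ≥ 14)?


P(X ≥ 14) = Σ P(X=i) for i=14..16
P(X=14) = 135/536870912
P(X=15) = 3/268435456
P(X=16) = 1/4294967296
Sum = 1129/4294967296

P(X ≥ 14) = 1129/4294967296 ≈ 0.00%


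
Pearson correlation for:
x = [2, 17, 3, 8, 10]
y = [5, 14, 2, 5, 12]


n=5, Σx=40, Σy=38, Σxy=414, Σx²=466, Σy²=394
r = (5×414 - 40×38)/√((5×466 - 40²)(5×394 - 38²))
= 550/√(730×526) = 550/√383980 ≈ 550/619.6612 ≈ 0.8876

r ≈ 0.8876


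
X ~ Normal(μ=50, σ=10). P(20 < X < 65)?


z₁=(20-50)/10=-3.0, z₂=(65-50)/10=1.5
P = Φ(1.5) - Φ(-3.0) = 0.933193 - 0.001350 = 0.931843 ≈ 0.9318

P(20 < X < 65) ≈ 0.9318


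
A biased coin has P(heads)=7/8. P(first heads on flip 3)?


Geometric: P(X=3) = (1-p)^(k-1)×p = (1/8)^2×7/8 = 7/512

P(X=3) = 7/512 ≈ 1.37%


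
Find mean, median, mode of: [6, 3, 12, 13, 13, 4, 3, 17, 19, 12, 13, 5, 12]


Sorted: [3, 3, 4, 5, 6, 12, 12, 12, 13, 13, 13, 17, 19]
Mean = 132/13
Median = 12
Freq: {6: 1, 3: 2, 12: 3, 13: 3, 4: 1, 17: 1, 19: 1, 5: 1}
Mode: [12, 13]

Mean=132/13, Median=12, Mode=[12, 13]


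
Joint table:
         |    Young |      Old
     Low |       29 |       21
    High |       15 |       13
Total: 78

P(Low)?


P(Low) = (29+21)/78 = 50/78 = 25/39

P(Low) = 25/39 ≈ 64.10%


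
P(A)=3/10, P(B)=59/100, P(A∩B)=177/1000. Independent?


P(A)×P(B) = 177/1000
P(A∩B) = 177/1000
Equal ✓ → Independent

Yes, independent


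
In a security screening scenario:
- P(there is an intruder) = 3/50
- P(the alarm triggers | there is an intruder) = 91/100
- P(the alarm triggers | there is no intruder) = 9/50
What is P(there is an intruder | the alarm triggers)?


Using Bayes' theorem:
P(A|B) = P(B|A)·P(A) / P(B)

P(the alarm triggers) = 91/100 × 3/50 + 9/50 × 47/50
= 273/5000 + 423/2500 = 1119/5000

P(there is an intruder|the alarm triggers) = (273/5000) / (1119/5000) = 91/373

P(there is an intruder|the alarm triggers) = 91/373 ≈ 24.40%


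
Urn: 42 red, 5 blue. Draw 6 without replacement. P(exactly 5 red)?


Hypergeometric: C(42,5)×C(5,1)/C(47,6)
= 850668×5/10737573 = 202540/511313

P(X=5) = 202540/511313 ≈ 39.61%


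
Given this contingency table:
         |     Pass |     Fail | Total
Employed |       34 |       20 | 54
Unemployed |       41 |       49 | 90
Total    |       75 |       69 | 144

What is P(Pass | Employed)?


P(Pass | Employed) = 34/(34+20) = 34/54 = 17/27

P(Pass|Employed) = 17/27 ≈ 62.96%


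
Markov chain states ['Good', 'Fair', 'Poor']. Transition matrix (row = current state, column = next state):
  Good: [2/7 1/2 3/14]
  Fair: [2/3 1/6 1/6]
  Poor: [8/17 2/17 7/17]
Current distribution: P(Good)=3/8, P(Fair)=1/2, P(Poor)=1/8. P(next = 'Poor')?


P(next=Poor) = Σᵢ P(now=i)×P(i→Poor)
= 3/8×3/14 + 1/2×1/6 + 1/8×7/17
= 9/112 + 1/12 + 7/136 = 1229/5712

P = 1229/5712 ≈ 0.2152


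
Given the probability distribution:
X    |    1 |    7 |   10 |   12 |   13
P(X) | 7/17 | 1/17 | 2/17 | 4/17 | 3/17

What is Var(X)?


E[X] = 121/17
E[X²] = 1339/17
Var(X) = E[X²] - (E[X])² = 1339/17 - 14641/289 = 8122/289

Var(X) = 8122/289 ≈ 28.1038


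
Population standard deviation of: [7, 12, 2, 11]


Mean = 32/4 = 8
  (7-8)²=1
  (12-8)²=16
  (2-8)²=36
  (11-8)²=9
Σ(x-μ)² = 62
σ² = 62/4 = 31/2

σ = √(31/2) ≈ 3.9370


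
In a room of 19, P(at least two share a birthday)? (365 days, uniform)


P(all different) = Π(365-i)/365 for i=0..18
= 0.620881
P(match) = 1 - 0.620881 = 0.379119

P ≈ 0.3791 ≈ 37.91%


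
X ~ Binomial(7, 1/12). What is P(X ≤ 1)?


P(X ≤ 1) = Σ P(X=i) for i=0..1
P(X=0) = 19487171/35831808
P(X=1) = 12400927/35831808
Sum = 1771561/1990656

P(X ≤ 1) = 1771561/1990656 ≈ 88.99%


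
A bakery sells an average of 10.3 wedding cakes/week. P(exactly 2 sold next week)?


Poisson(λ=10.3): P(X=2) = e^(-λ)×λ^k/k!
= e^(-10.3) × 10.3^2 / 2!
≈ 3.363309519e-05 × 106.09 / 2 ≈ 0.001784

P(X=2) ≈ 0.001784 ≈ 0.18%


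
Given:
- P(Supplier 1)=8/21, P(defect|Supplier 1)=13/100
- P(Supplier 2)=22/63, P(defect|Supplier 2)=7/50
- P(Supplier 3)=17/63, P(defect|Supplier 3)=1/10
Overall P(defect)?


P(B) = Σ P(B|Aᵢ)×P(Aᵢ)
  13/100×8/21 = 26/525
  7/50×22/63 = 11/225
  1/10×17/63 = 17/630
Sum = 79/630

P(defect) = 79/630 ≈ 12.54%


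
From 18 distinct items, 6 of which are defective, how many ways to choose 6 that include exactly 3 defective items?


Choose 3 of the 6 defective items and 3 of the other 12 items:
C(6,3)×C(12,3) = 20×220 = 4400

4400


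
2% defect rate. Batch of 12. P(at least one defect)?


P(all good) = (49/50)^12 = 191581231380566414401/244140625000000000000
P(≥1 defect) = 52559393619433585599/244140625000000000000

P = 52559393619433585599/244140625000000000000 ≈ 21.53%


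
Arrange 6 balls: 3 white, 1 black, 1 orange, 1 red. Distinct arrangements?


6!/(3!×1!×1!×1!) = 120

120


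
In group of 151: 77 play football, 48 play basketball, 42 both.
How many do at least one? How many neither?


|A∪B| = 77+48-42 = 83
Neither = 151-83 = 68

At least one: 83; Neither: 68


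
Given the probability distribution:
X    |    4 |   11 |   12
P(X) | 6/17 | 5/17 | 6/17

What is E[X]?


E[X] = Σ x·P(X=x)
= (4)×(6/17) + (11)×(5/17) + (12)×(6/17)
= 151/17

E[X] = 151/17


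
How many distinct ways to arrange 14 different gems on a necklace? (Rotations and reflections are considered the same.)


Free circular arrangements: rotations and reflections both identified.
(n-1)!/2 = 13!/2 = 6227020800/2 = 3113510400

3113510400


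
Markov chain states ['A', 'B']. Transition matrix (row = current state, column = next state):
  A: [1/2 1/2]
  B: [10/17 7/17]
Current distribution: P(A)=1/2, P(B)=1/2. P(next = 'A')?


P(next=A) = Σᵢ P(now=i)×P(i→A)
= 1/2×1/2 + 1/2×10/17
= 1/4 + 5/17 = 37/68

P = 37/68 ≈ 0.5441


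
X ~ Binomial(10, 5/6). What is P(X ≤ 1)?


P(X ≤ 1) = Σ P(X=i) for i=0..1
P(X=0) = 1/60466176
P(X=1) = 25/30233088
Sum = 17/20155392

P(X ≤ 1) = 17/20155392 ≈ 0.00%


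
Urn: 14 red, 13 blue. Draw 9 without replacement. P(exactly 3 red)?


Hypergeometric: C(14,3)×C(13,6)/C(27,9)
= 364×1716/4686825 = 1456/10925

P(X=3) = 1456/10925 ≈ 13.33%


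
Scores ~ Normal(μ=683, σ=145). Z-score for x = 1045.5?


z = (x - μ)/σ = (1045.5 - 683)/145 = 2.5

z = 2.5


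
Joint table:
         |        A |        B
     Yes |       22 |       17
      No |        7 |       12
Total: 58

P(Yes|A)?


P(Yes|A) = 22/(22+7) = 22/29

P = 22/29 ≈ 75.86%


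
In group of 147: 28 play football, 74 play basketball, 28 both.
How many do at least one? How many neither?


|A∪B| = 28+74-28 = 74
Neither = 147-74 = 73

At least one: 74; Neither: 73


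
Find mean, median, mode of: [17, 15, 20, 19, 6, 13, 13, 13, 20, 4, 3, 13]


Sorted: [3, 4, 6, 13, 13, 13, 13, 15, 17, 19, 20, 20]
Mean = 156/12 = 13
Median = 13
Freq: {17: 1, 15: 1, 20: 2, 19: 1, 6: 1, 13: 4, 4: 1, 3: 1}
Mode: [13]

Mean=13, Median=13, Mode=13


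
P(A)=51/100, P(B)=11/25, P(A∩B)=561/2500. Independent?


P(A)×P(B) = 561/2500
P(A∩B) = 561/2500
Equal ✓ → Independent

Yes, independent


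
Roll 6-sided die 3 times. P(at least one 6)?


P(no 6)^3 = (5/6)^3 = 125/216
P(≥1) = 1 - 125/216 = 91/216

P = 91/216 ≈ 42.13%


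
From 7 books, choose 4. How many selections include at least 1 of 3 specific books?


Complement: C(7,4) - C(4,4) = 35 - 1 = 34

34


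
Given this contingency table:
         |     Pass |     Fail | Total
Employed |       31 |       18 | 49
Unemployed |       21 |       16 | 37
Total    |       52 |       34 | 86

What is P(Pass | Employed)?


P(Pass | Employed) = 31/(31+18) = 31/49

P(Pass|Employed) = 31/49 ≈ 63.27%


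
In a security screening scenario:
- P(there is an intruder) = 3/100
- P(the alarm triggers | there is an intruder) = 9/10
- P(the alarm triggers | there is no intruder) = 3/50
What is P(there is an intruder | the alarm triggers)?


Using Bayes' theorem:
P(A|B) = P(B|A)·P(A) / P(B)

P(the alarm triggers) = 9/10 × 3/100 + 3/50 × 97/100
= 27/1000 + 291/5000 = 213/2500

P(there is an intruder|the alarm triggers) = (27/1000) / (213/2500) = 45/142

P(there is an intruder|the alarm triggers) = 45/142 ≈ 31.69%


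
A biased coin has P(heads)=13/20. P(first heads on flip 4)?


Geometric: P(X=4) = (1-p)^(k-1)×p = (7/20)^3×13/20 = 4459/160000

P(X=4) = 4459/160000 ≈ 2.79%


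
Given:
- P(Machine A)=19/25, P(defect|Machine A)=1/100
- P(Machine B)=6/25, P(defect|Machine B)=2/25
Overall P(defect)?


P(B) = Σ P(B|Aᵢ)×P(Aᵢ)
  1/100×19/25 = 19/2500
  2/25×6/25 = 12/625
Sum = 67/2500

P(defect) = 67/2500 ≈ 2.68%


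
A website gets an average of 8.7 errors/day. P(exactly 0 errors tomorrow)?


Poisson(λ=8.7): P(X=0) = e^(-λ)×λ^k/k!
= e^(-8.7) × 8.7^0 / 0!
≈ 0.000166585811 × 1 / 1 ≈ 0.000167

P(X=0) ≈ 0.000167 ≈ 0.02%


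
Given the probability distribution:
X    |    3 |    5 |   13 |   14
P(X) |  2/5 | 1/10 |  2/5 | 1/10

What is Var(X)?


E[X] = 83/10
E[X²] = 933/10
Var(X) = E[X²] - (E[X])² = 933/10 - 6889/100 = 2441/100

Var(X) = 2441/100 ≈ 24.4100


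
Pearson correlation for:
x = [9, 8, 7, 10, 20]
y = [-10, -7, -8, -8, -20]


n=5, Σx=54, Σy=-53, Σxy=-682, Σx²=694, Σy²=677
r = (5×(-682) - 54×(-53))/√((5×694 - 54²)(5×677 - (-53)²))
= -548/√(554×576) = -548/√319104 ≈ -548/564.8929 ≈ -0.9701

r ≈ -0.9701


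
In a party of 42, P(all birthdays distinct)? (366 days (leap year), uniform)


P(all different) = Π(366-i)/366 for i=0..41
= (366/366)×(365/366)×...×(325/366)
= 0.086572

P ≈ 0.0866 ≈ 8.66%


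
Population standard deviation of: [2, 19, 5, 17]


Mean = 43/4
  (2-43/4)²=1225/16
  (19-43/4)²=1089/16
  (5-43/4)²=529/16
  (17-43/4)²=625/16
Σ(x-μ)² = 867/4
σ² = (867/4)/4 = 867/16

σ = √(867/16) ≈ 7.3612


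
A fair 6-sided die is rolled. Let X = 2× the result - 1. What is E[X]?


E[die] = (1+6)/2 = 7/2
E[X] = 2×7/2 - 1 = 6

E[X] = 6


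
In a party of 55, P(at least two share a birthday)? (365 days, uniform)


P(all different) = Π(365-i)/365 for i=0..54
= 0.013738
P(match) = 1 - 0.013738 = 0.986262

P ≈ 0.9863 ≈ 98.63%


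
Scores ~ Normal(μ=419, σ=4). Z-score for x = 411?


z = (x - μ)/σ = (411 - 419)/4 = -2.0

z = -2.0


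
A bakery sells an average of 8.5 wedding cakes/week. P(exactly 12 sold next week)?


Poisson(λ=8.5): P(X=12) = e^(-λ)×λ^k/k!
= e^(-8.5) × 8.5^12 / 12!
≈ 0.000203468369 × 142241757136 / 479001600 ≈ 0.060421

P(X=12) ≈ 0.060421 ≈ 6.04%


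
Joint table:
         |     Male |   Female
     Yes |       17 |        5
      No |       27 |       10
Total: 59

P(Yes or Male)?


P(Yes∨Male) = P(Yes) + P(Male) - P(Yes∧Male)
= (22 + 44 - 17)/59 = 49/59

P = 49/59 ≈ 83.05%


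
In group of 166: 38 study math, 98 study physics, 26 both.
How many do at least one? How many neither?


|A∪B| = 38+98-26 = 110
Neither = 166-110 = 56

At least one: 110; Neither: 56


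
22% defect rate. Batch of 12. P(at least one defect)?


P(all good) = (39/50)^12 = 12381557655576425121/244140625000000000000
P(≥1 defect) = 231759067344423574879/244140625000000000000

P = 231759067344423574879/244140625000000000000 ≈ 94.93%


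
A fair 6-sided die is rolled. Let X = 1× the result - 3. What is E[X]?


E[die] = (1+6)/2 = 7/2
E[X] = 1×7/2 - 3 = 1/2

E[X] = 1/2


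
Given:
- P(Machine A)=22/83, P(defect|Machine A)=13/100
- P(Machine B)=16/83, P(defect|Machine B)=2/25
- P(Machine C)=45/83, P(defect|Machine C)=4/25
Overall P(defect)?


P(B) = Σ P(B|Aᵢ)×P(Aᵢ)
  13/100×22/83 = 143/4150
  2/25×16/83 = 32/2075
  4/25×45/83 = 36/415
Sum = 567/4150

P(defect) = 567/4150 ≈ 13.66%


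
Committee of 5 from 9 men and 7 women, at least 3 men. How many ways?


Count by #men:
  3M,2W: C(9,3)×C(7,2)=1764
  4M,1W: C(9,4)×C(7,1)=882
  5M,0W: C(9,5)×C(7,0)=126
Total = 2772

2772


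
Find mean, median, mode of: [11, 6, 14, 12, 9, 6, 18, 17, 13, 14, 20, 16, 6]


Sorted: [6, 6, 6, 9, 11, 12, 13, 14, 14, 16, 17, 18, 20]
Mean = 162/13
Median = 13
Freq: {11: 1, 6: 3, 14: 2, 12: 1, 9: 1, 18: 1, 17: 1, 13: 1, 20: 1, 16: 1}
Mode: [6]

Mean=162/13, Median=13, Mode=6


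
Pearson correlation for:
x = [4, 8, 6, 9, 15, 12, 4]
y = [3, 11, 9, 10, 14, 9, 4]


n=7, Σx=58, Σy=60, Σxy=578, Σx²=582, Σy²=604
r = (7×578 - 58×60)/√((7×582 - 58²)(7×604 - 60²))
= 566/√(710×628) = 566/√445880 ≈ 566/667.7425 ≈ 0.8476

r ≈ 0.8476


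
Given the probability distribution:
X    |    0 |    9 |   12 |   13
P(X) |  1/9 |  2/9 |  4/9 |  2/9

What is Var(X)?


E[X] = 92/9
E[X²] = 1076/9
Var(X) = E[X²] - (E[X])² = 1076/9 - 8464/81 = 1220/81

Var(X) = 1220/81 ≈ 15.0617


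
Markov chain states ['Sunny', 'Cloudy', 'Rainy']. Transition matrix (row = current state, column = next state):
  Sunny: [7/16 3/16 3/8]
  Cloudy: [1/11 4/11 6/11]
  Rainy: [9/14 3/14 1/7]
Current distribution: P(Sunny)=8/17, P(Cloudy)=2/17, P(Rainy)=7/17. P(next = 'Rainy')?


P(next=Rainy) = Σᵢ P(now=i)×P(i→Rainy)
= 8/17×3/8 + 2/17×6/11 + 7/17×1/7
= 3/17 + 12/187 + 1/17 = 56/187

P = 56/187 ≈ 0.2995


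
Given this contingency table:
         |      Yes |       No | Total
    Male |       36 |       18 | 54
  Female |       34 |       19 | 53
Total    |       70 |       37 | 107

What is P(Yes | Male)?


P(Yes | Male) = 36/(36+18) = 36/54 = 2/3

P(Yes|Male) = 2/3 ≈ 66.67%


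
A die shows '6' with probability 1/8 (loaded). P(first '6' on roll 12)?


Geometric: P(X=12) = (1-p)^(k-1)×p = (7/8)^11×1/8 = 1977326743/68719476736

P(X=12) = 1977326743/68719476736 ≈ 2.88%


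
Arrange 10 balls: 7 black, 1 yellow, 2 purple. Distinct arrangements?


10!/(7!×1!×2!) = 360

360


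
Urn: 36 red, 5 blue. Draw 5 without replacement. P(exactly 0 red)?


Hypergeometric: C(36,0)×C(5,5)/C(41,5)
= 1×1/749398 = 1/749398

P(X=0) = 1/749398 ≈ 0.00%


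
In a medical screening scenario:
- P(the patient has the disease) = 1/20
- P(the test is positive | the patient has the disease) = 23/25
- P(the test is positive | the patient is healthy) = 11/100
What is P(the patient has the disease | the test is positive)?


Using Bayes' theorem:
P(A|B) = P(B|A)·P(A) / P(B)

P(the test is positive) = 23/25 × 1/20 + 11/100 × 19/20
= 23/500 + 209/2000 = 301/2000

P(the patient has the disease|the test is positive) = (23/500) / (301/2000) = 92/301

P(the patient has the disease|the test is positive) = 92/301 ≈ 30.56%


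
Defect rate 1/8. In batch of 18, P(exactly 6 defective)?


Binomial: P(X=6) = C(18,6)×p^6×(1-p)^12
= 18564 × 1/262144 × 13841287201/68719476736 = 64237413899841/4503599627370496

P(X=6) = 64237413899841/4503599627370496 ≈ 1.43%


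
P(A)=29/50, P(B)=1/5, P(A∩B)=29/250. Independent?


P(A)×P(B) = 29/250
P(A∩B) = 29/250
Equal ✓ → Independent

Yes, independent


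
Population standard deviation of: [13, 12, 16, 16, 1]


Mean = 58/5
  (13-58/5)²=49/25
  (12-58/5)²=4/25
  (16-58/5)²=484/25
  (16-58/5)²=484/25
  (1-58/5)²=2809/25
Σ(x-μ)² = 766/5
σ² = (766/5)/5 = 766/25

σ = √(766/25) ≈ 5.5353


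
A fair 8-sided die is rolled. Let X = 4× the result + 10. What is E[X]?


E[die] = (1+8)/2 = 9/2
E[X] = 4×9/2 + 10 = 28

E[X] = 28


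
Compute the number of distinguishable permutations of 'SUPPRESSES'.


Letters: 10, freq: {'S': 4, 'U': 1, 'P': 2, 'R': 1, 'E': 2}
10!/(4!×1!×2!×1!×2!) = 3628800/96 = 37800

37800


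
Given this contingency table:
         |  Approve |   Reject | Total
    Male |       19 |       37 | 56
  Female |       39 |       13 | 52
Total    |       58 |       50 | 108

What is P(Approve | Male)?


P(Approve | Male) = 19/(19+37) = 19/56

P(Approve|Male) = 19/56 ≈ 33.93%


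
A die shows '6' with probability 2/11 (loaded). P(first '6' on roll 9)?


Geometric: P(X=9) = (1-p)^(k-1)×p = (9/11)^8×2/11 = 86093442/2357947691

P(X=9) = 86093442/2357947691 ≈ 3.65%


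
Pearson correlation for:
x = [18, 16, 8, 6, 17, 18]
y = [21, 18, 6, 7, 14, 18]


n=6, Σx=83, Σy=84, Σxy=1318, Σx²=1293, Σy²=1370
r = (6×1318 - 83×84)/√((6×1293 - 83²)(6×1370 - 84²))
= 936/√(869×1164) = 936/√1011516 ≈ 936/1005.7415 ≈ 0.9307

r ≈ 0.9307


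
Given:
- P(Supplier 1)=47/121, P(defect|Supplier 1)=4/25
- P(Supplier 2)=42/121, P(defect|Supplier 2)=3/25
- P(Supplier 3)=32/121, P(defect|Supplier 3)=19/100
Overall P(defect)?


P(B) = Σ P(B|Aᵢ)×P(Aᵢ)
  4/25×47/121 = 188/3025
  3/25×42/121 = 126/3025
  19/100×32/121 = 152/3025
Sum = 466/3025

P(defect) = 466/3025 ≈ 15.40%


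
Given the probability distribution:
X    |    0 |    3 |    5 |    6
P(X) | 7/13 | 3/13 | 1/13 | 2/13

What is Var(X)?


E[X] = 2
E[X²] = 124/13
Var(X) = E[X²] - (E[X])² = 124/13 - 4 = 72/13

Var(X) = 72/13 ≈ 5.5385


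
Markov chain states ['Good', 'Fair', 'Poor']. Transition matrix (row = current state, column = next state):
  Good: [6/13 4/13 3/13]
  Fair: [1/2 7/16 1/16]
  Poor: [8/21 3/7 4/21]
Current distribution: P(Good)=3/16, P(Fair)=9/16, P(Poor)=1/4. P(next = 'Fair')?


P(next=Fair) = Σᵢ P(now=i)×P(i→Fair)
= 3/16×4/13 + 9/16×7/16 + 1/4×3/7
= 3/52 + 63/256 + 3/28 = 9573/23296

P = 9573/23296 ≈ 0.4109


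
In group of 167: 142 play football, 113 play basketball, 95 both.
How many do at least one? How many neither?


|A∪B| = 142+113-95 = 160
Neither = 167-160 = 7

At least one: 160; Neither: 7


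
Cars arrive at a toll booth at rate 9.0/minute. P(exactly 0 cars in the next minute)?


Poisson(λ=9.0): P(X=0) = e^(-λ)×λ^k/k!
= e^(-9.0) × 9.0^0 / 0!
≈ 0.0001234098041 × 1 / 1 ≈ 0.000123

P(X=0) ≈ 0.000123 ≈ 0.01%


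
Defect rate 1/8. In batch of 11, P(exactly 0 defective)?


Binomial: P(X=0) = C(11,0)×p^0×(1-p)^11
= 1 × 1 × 1977326743/8589934592 = 1977326743/8589934592

P(X=0) = 1977326743/8589934592 ≈ 23.02%


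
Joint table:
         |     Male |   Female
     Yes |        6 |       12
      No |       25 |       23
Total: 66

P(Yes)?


P(Yes) = (6+12)/66 = 18/66 = 3/11

P(Yes) = 3/11 ≈ 27.27%


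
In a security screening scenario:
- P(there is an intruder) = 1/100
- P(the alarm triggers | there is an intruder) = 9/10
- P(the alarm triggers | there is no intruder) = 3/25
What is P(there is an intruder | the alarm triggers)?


Using Bayes' theorem:
P(A|B) = P(B|A)·P(A) / P(B)

P(the alarm triggers) = 9/10 × 1/100 + 3/25 × 99/100
= 9/1000 + 297/2500 = 639/5000

P(there is an intruder|the alarm triggers) = (9/1000) / (639/5000) = 5/71

P(there is an intruder|the alarm triggers) = 5/71 ≈ 7.04%


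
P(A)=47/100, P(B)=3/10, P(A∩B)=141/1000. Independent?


P(A)×P(B) = 141/1000
P(A∩B) = 141/1000
Equal ✓ → Independent

Yes, independent


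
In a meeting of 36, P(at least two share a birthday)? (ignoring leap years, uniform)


P(all different) = Π(365-i)/365 for i=0..35
= 0.167818
P(match) = 1 - 0.167818 = 0.832182

P ≈ 0.8322 ≈ 83.22%


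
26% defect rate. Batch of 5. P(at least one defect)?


P(all good) = (37/50)^5 = 69343957/312500000
P(≥1 defect) = 243156043/312500000

P = 243156043/312500000 ≈ 77.81%


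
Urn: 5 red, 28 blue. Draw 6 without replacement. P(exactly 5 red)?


Hypergeometric: C(5,5)×C(28,1)/C(33,6)
= 1×28/1107568 = 1/39556

P(X=5) = 1/39556 ≈ 0.00%
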